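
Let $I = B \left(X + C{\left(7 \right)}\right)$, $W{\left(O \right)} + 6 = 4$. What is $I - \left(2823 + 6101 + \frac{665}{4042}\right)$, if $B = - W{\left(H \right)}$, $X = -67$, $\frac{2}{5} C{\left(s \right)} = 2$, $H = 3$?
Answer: $- \frac{36572681}{4042} \approx -9048.2$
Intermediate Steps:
$W{\left(O \right)} = -2$ ($W{\left(O \right)} = -6 + 4 = -2$)
$C{\left(s \right)} = 5$ ($C{\left(s \right)} = \frac{5}{2} \cdot 2 = 5$)
$B = 2$ ($B = \left(-1\right) \left(-2\right) = 2$)
$I = -124$ ($I = 2 \left(-67 + 5\right) = 2 \left(-62\right) = -124$)
$I - \left(2823 + 6101 + \frac{665}{4042}\right) = -124 - \left(2823 + 6101 + \frac{665}{4042}\right) = -124 - \frac{36071473}{4042} = - \frac{36572681}{4042}$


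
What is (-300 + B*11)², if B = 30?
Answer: 900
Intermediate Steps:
(-300 + B*11)² = (-300 + 30*11)² = (-300 + 330)² = 30² = 900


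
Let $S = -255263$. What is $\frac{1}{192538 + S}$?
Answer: $- \frac{1}{62725} \approx -1.5943 \cdot 10^{-5}$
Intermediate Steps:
$\frac{1}{192538 + S} = \frac{1}{192538 - 255263} = \frac{1}{-62725} = - \frac{1}{62725}$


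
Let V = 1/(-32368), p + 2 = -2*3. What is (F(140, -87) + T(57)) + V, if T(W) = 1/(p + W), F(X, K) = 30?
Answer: 6801897/226576 ≈ 30.020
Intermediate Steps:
p = -8 (p = -2 - 2*3 = -2 - 6 = -8)
V = -1/32368 ≈ -3.0895e-5
T(W) = 1/(-8 + W)
(F(140, -87) + T(57)) + V = (30 + 1/(-8 + 57)) - 1/32368 = (30 + 1/49) - 1/32368 = 1471/49 - 1/32368 = 6801897/226576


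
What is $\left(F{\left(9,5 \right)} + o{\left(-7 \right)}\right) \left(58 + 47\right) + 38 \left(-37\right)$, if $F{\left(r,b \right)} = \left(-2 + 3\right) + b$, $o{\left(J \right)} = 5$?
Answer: $-251$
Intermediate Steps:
$F{\left(r,b \right)} = 1 + b$
$\left(F{\left(9,5 \right)} + o{\left(-7 \right)}\right) \left(58 + 47\right) + 38 \left(-37\right) = \left(\left(1 + 5\right) + 5\right) \left(58 + 47\right) + 38 \left(-37\right) = \left(6 + 5\right) 105 - 1406 = 11 \cdot 105 - 1406 = 1155 - 1406 = -251$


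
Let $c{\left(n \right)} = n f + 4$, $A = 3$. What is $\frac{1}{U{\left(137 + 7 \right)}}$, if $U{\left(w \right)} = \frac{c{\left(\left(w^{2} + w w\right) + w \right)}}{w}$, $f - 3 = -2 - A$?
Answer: $- \frac{36}{20807} \approx -0.0017302$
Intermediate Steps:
$f = -2$ ($f = 3 - 5 = -2$)
$c{\left(n \right)} = 4 - 2 n$ ($c{\left(n \right)} = n \left(-2\right) + 4 = - 2 n + 4 = 4 - 2 n$)
$U{\left(w \right)} = \frac{4 - 4 w^{2} - 2 w}{w}$ ($U{\left(w \right)} = \frac{4 - 2 \left(\left(w^{2} + w w\right) + w\right)}{w} = \frac{4 - 2 \left(\left(w^{2} + w^{2}\right) + w\right)}{w} = \frac{4 - 2 \left(2 w^{2} + w\right)}{w} = \frac{4 - 2 \left(w + 2 w^{2}\right)}{w} = \frac{4 - \left(2 w + 4 w^{2}\right)}{w} = \frac{4 - 4 w^{2} - 2 w}{w}$)
$\frac{1}{U{\left(137 + 7 \right)}} = \frac{1}{-2 - 4 \left(137 + 7\right) + \frac{4}{137 + 7}} = \frac{1}{-2 - 576 + \frac{4}{144}} = \frac{1}{-2 - 576 + 4 \cdot \frac{1}{144}} = \frac{1}{-2 - 576 + \frac{1}{36}} = \frac{1}{- \frac{20807}{36}} = - \frac{36}{20807}$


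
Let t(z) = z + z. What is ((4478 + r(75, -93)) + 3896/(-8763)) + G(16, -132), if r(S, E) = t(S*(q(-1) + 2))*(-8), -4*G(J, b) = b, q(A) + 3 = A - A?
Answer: 50041597/8763 ≈ 5710.6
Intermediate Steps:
q(A) = -3 (q(A) = -3 + (A - A) = -3 + 0 = -3)
G(J, b) = -b/4
t(z) = 2*z
r(S, E) = 16*S (r(S, E) = (2*(S*(-3 + 2)))*(-8) = (2*(S*(-1)))*(-8) = (2*(-S))*(-8) = -2*S*(-8) = 16*S)
((4478 + r(75, -93)) + 3896/(-8763)) + G(16, -132) = ((4478 + 16*75) + 3896/(-8763)) - 1/4*(-132) = ((4478 + 1200) + 3896*(-1/8763)) + 33 = (5678 - 3896/8763) + 33 = 49752418/8763 + 33 = 50041597/8763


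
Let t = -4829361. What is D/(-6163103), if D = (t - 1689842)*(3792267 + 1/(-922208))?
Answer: 22799341139892668605/5683662891424 ≈ 4.0114e+6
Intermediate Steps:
D = -22799341139892668605/922208 (D = (-4829361 - 1689842)*(3792267 + 1/(-922208)) = -6519203*(3792267 - 1/922208) = -6519203*3497258965535/922208 = -22799341139892668605/922208 ≈ -2.4723e+13)
D/(-6163103) = -22799341139892668605/922208/(-6163103) = -22799341139892668605/922208*(-1/6163103) = 22799341139892668605/5683662891424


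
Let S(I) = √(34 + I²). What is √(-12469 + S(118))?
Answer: √(-12469 + √13958) ≈ 111.13*I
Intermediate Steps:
√(-12469 + S(118)) = √(-12469 + √(34 + 118²)) = √(-12469 + √(34 + 13924)) = √(-12469 + √13958)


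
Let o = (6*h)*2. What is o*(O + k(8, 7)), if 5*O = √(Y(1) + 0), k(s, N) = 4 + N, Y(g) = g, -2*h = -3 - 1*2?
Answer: 336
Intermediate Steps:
h = 5/2 (h = -(-3 - 1*2)/2 = -(-3 - 2)/2 = -½*(-5) = 5/2 ≈ 2.5000)
O = ⅕ (O = √(1 + 0)/5 = √1/5 = (⅕)*1 = ⅕ ≈ 0.20000)
o = 30 (o = (6*(5/2))*2 = 15*2 = 30)
o*(O + k(8, 7)) = 30*(⅕ + (4 + 7)) = 30*(⅕ + 11) = 30*(56/5) = 336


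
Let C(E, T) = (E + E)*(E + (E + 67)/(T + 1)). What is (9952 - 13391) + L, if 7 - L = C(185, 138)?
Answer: -10084838/139 ≈ -72553.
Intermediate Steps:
C(E, T) = 2*E*(E + (67 + E)/(1 + T)) (C(E, T) = (2*E)*(E + (67 + E)/(1 + T)) = 2*E*(E + (67 + E)/(1 + T)))
L = -9606817/139 (L = 7 - 2*185*(67 + 2*185 + 185*138)/(1 + 138) = 7 - 2*185*(67 + 370 + 25530)/139 = 7 - 2*185*25967/139 = 7 - 1*9607790/139 = 7 - 9607790/139 = -9606817/139 ≈ -69114.)
(9952 - 13391) + L = (9952 - 13391) - 9606817/139 = -3439 - 9606817/139 = -10084838/139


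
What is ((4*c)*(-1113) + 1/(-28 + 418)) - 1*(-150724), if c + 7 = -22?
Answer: 109134481/390 ≈ 2.7983e+5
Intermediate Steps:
c = -29 (c = -7 - 22 = -29)
((4*c)*(-1113) + 1/(-28 + 418)) - 1*(-150724) = ((4*(-29))*(-1113) + 1/(-28 + 418)) - 1*(-150724) = (-116*(-1113) + 1/390) + 150724 = (129108 + 1/390) + 150724 = 50352121/390 + 150724 = 109134481/390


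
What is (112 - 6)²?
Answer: 11236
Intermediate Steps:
(112 - 6)² = 106² = 11236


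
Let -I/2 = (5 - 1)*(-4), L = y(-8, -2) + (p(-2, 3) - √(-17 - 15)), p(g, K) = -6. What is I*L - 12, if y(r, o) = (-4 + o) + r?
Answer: -652 - 128*I*√2 ≈ -652.0 - 181.02*I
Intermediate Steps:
y(r, o) = -4 + o + r
L = -20 - 4*I*√2 (L = (-4 - 2 - 8) + (-6 - √(-17 - 15)) = -14 + (-6 - √(-32)) = -14 + (-6 - 4*I*√2) = -20 - 4*I*√2 ≈ -20.0 - 5.6569*I)
I = 32 (I = -2*(5 - 1)*(-4) = -8*(-4) = -2*(-16) = 32)
I*L - 12 = 32*(-20 - 4*I*√2) - 12 = (-640 - 128*I*√2) - 12 = -652 - 128*I*√2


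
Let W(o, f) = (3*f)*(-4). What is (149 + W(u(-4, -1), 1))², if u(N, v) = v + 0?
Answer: 18769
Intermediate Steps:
u(N, v) = v
W(o, f) = -12*f
(149 + W(u(-4, -1), 1))² = (149 - 12*1)² = (149 - 12)² = 137² = 18769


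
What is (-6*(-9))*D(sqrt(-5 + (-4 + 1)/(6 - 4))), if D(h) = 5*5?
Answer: 1350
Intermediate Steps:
D(h) = 25
(-6*(-9))*D(sqrt(-5 + (-4 + 1)/(6 - 4))) = -6*(-9)*25 = 54*25 = 1350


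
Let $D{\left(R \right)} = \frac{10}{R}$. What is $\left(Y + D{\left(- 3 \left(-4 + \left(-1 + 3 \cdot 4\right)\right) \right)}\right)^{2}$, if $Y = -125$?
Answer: $\frac{6943225}{441} \approx 15744.0$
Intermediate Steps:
$\left(Y + D{\left(- 3 \left(-4 + \left(-1 + 3 \cdot 4\right)\right) \right)}\right)^{2} = \left(-125 + \frac{10}{\left(-3\right) \left(-4 + \left(-1 + 3 \cdot 4\right)\right)}\right)^{2} = \left(-125 + \frac{10}{\left(-3\right) \left(-4 + \left(-1 + 12\right)\right)}\right)^{2} = \left(-125 + \frac{10}{\left(-3\right) \left(-4 + 11\right)}\right)^{2} = \left(-125 + \frac{10}{\left(-3\right) 7}\right)^{2} = \left(-125 + \frac{10}{-21}\right)^{2} = \left(-125 + 10 \left(- \frac{1}{21}\right)\right)^{2} = \left(-125 - \frac{10}{21}\right)^{2} = \left(- \frac{2635}{21}\right)^{2} = \frac{6943225}{441}$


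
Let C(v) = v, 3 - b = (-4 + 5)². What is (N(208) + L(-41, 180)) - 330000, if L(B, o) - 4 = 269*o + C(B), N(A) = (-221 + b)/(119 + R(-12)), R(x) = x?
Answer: -30133238/107 ≈ -2.8162e+5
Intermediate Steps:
b = 2 (b = 3 - (-4 + 5)² = 3 - 1*1² = 3 - 1*1 = 3 - 1 = 2)
N(A) = -219/107 (N(A) = (-221 + 2)/(119 - 12) = -219/107)
L(B, o) = 4 + B + 269*o (L(B, o) = 4 + (269*o + B) = 4 + (B + 269*o) = 4 + B + 269*o)
(N(208) + L(-41, 180)) - 330000 = (-219/107 + (4 - 41 + 269*180)) - 330000 = (-219/107 + (4 - 41 + 48420)) - 330000 = (-219/107 + 48383) - 330000 = 5176762/107 - 330000 = -30133238/107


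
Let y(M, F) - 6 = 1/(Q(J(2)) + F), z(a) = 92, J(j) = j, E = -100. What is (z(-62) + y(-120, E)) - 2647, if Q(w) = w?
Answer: -249803/98 ≈ -2549.0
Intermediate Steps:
y(M, F) = 6 + 1/(2 + F)
(z(-62) + y(-120, E)) - 2647 = (92 + (13 + 6*(-100))/(2 - 100)) - 2647 = (92 + (13 - 600)/(-98)) - 2647 = (92 - 1/98*(-587)) - 2647 = (92 + 587/98) - 2647 = 9603/98 - 2647 = -249803/98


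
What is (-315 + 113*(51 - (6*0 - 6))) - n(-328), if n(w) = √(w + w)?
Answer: 6126 - 4*I*√41 ≈ 6126.0 - 25.612*I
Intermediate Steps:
n(w) = √2*√w (n(w) = √(2*w) = √2*√w)
(-315 + 113*(51 - (6*0 - 6))) - n(-328) = (-315 + 113*(51 - (6*0 - 6))) - √2*√(-328) = (-315 + 113*(51 - (0 - 6))) - √2*2*I*√82 = (-315 + 113*(51 - 1*(-6))) - 4*I*√41 = (-315 + 113*(51 + 6)) - 4*I*√41 = (-315 + 113*57) - 4*I*√41 = (-315 + 6441) - 4*I*√41 = 6126 - 4*I*√41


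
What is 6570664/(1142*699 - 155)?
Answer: 6570664/798103 ≈ 8.2328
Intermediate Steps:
6570664/(1142*699 - 155) = 6570664/(798258 - 155) = 6570664/798103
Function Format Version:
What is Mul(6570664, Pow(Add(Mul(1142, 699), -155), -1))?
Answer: Rational(6570664, 798103) ≈ 8.2328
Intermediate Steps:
Mul(6570664, Pow(Add(Mul(1142, 699), -155), -1)) = Mul(6570664, Pow(Add(798258, -155), -1)) = Mul(6570664, Pow(798103, -1)) = Mul(6570664, Rational(1, 798103)) = Rational(6570664, 798103)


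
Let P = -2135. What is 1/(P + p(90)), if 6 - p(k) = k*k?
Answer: -1/10229 ≈ -9.7761e-5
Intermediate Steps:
p(k) = 6 - k**2 (p(k) = 6 - k*k = 6 - k**2)
1/(P + p(90)) = 1/(-2135 + (6 - 1*90**2)) = 1/(-2135 + (6 - 1*8100)) = 1/(-2135 + (6 - 8100)) = 1/(-2135 - 8094) = 1/(-10229) = -1/10229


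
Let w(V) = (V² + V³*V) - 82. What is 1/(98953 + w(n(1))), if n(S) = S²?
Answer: 1/98873 ≈ 1.0114e-5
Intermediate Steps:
w(V) = -82 + V² + V⁴ (w(V) = (V² + V⁴) - 82 = -82 + V² + V⁴)
1/(98953 + w(n(1))) = 1/(98953 + (-82 + (1²)² + (1²)⁴)) = 1/(98953 + (-82 + 1² + 1⁴)) = 1/(98953 + (-82 + 1 + 1)) = 1/(98953 - 80) = 1/98873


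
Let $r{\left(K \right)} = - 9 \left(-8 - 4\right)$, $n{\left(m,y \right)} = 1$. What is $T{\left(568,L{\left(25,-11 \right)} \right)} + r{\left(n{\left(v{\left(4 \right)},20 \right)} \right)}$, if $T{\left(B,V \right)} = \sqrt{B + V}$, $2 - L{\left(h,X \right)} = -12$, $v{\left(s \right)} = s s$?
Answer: $108 + \sqrt{582} \approx 132.12$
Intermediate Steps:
$v{\left(s \right)} = s^{2}$
$L{\left(h,X \right)} = 14$ ($L{\left(h,X \right)} = 2 - -12 = 2 + 12 = 14$)
$r{\left(K \right)} = 108$ ($r{\left(K \right)} = \left(-9\right) \left(-12\right) = 108$)
$T{\left(568,L{\left(25,-11 \right)} \right)} + r{\left(n{\left(v{\left(4 \right)},20 \right)} \right)} = \sqrt{568 + 14} + 108 = \sqrt{582} + 108 = 108 + \sqrt{582}$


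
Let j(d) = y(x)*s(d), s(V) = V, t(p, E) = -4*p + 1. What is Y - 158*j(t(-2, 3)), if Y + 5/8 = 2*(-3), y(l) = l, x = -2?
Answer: 22699/8 ≈ 2837.4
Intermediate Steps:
t(p, E) = 1 - 4*p
j(d) = -2*d
Y = -53/8 (Y = -5/8 + 2*(-3) = -5/8 - 6 = -53/8 ≈ -6.6250)
Y - 158*j(t(-2, 3)) = -53/8 - (-316)*(1 - 4*(-2)) = -53/8 - (-316)*(1 + 8) = -53/8 - (-316)*9 = -53/8 - 158*(-18) = -53/8 + 2844 = 22699/8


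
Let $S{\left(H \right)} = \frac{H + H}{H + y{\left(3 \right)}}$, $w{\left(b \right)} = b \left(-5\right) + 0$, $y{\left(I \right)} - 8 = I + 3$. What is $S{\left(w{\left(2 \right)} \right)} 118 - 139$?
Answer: $-729$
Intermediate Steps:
$y{\left(I \right)} = 11 + I$ ($y{\left(I \right)} = 8 + \left(I + 3\right) = 8 + \left(3 + I\right) = 11 + I$)
$w{\left(b \right)} = - 5 b$ ($w{\left(b \right)} = - 5 b + 0 = - 5 b$)
$S{\left(H \right)} = \frac{2 H}{14 + H}$ ($S{\left(H \right)} = \frac{H + H}{H + \left(11 + 3\right)} = \frac{2 H}{H + 14} = \frac{2 H}{14 + H}$)
$S{\left(w{\left(2 \right)} \right)} 118 - 139 = \frac{2 \left(\left(-5\right) 2\right)}{14 - 10} \cdot 118 - 139 = 2 \left(-10\right) \frac{1}{14 - 10} \cdot 118 - 139 = 2 \left(-10\right) \frac{1}{4} \cdot 118 - 139 = \left(-5\right) 118 - 139 = -590 - 139 = -729$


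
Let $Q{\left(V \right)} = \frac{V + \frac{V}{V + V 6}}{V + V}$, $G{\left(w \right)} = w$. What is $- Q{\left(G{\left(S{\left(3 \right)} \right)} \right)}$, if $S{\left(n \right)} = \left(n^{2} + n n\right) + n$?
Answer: $- \frac{74}{147} \approx -0.5034$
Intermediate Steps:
$S{\left(n \right)} = n + 2 n^{2}$ ($S{\left(n \right)} = \left(n^{2} + n^{2}\right) + n = 2 n^{2} + n = n + 2 n^{2}$)
$Q{\left(V \right)} = \frac{\frac{1}{7} + V}{2 V}$ ($Q{\left(V \right)} = \frac{V + \frac{V}{V + 6 V}}{2 V} = \left(V + \frac{V}{7 V}\right) \frac{1}{2 V} = \left(V + V \frac{1}{7 V}\right) \frac{1}{2 V} = \left(V + \frac{1}{7}\right) \frac{1}{2 V} = \left(\frac{1}{7} + V\right) \frac{1}{2 V} = \frac{\frac{1}{7} + V}{2 V}$)
$- Q{\left(G{\left(S{\left(3 \right)} \right)} \right)} = - \frac{1 + 7 \cdot 3 \left(1 + 2 \cdot 3\right)}{14 \cdot 3 \left(1 + 2 \cdot 3\right)} = - \frac{1 + 7 \cdot 3 \left(1 + 6\right)}{14 \cdot 3 \left(1 + 6\right)} = - \frac{1 + 7 \cdot 3 \cdot 7}{14 \cdot 3 \cdot 7} = - \frac{1 + 7 \cdot 21}{14 \cdot 21} = - \frac{1 + 147}{14 \cdot 21} = - \frac{148}{14 \cdot 21} = \left(-1\right) \frac{74}{147} = - \frac{74}{147}$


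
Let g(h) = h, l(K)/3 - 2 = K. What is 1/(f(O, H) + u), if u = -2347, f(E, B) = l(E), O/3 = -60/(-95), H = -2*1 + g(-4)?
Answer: -19/44371 ≈ -0.00042821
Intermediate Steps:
l(K) = 6 + 3*K
H = -6 (H = -2*1 - 4 = -2 - 4 = -6)
O = 36/19 (O = 3*(-60/(-95)) = 3*(-60*(-1/95)) = 3*(12/19) = 36/19 ≈ 1.8947)
f(E, B) = 6 + 3*E
1/(f(O, H) + u) = 1/((6 + 3*(36/19)) - 2347) = 1/((6 + 108/19) - 2347) = 1/(222/19 - 2347) = 1/(-44371/19) = -19/44371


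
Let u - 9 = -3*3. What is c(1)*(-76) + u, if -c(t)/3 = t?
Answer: 228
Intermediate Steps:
u = 0 (u = 9 - 3*3 = 9 - 9 = 0)
c(t) = -3*t
c(1)*(-76) + u = -3*1*(-76) + 0 = -3*(-76) + 0 = 228 + 0 = 228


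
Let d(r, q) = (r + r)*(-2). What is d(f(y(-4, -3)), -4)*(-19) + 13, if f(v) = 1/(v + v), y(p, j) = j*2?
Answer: 20/3 ≈ 6.6667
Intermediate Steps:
y(p, j) = 2*j
f(v) = 1/(2*v)
d(r, q) = -4*r (d(r, q) = (2*r)*(-2) = -4*r)
d(f(y(-4, -3)), -4)*(-19) + 13 = -2/(2*(-3))*(-19) + 13 = -2/(-6)*(-19) + 13 = -2*(-1)/6*(-19) + 13 = -4*(-1/12)*(-19) + 13 = (⅓)*(-19) + 13 = -19/3 + 13 = 20/3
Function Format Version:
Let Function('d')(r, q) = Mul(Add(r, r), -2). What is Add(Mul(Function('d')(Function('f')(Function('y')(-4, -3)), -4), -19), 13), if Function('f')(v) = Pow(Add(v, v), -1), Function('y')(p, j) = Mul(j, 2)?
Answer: Rational(20, 3) ≈ 6.6667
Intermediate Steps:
Function('y')(p, j) = Mul(2, j)
Function('f')(v) = Mul(Rational(1, 2), Pow(v, -1)) (Function('f')(v) = Pow(Mul(2, v), -1) = Mul(Rational(1, 2), Pow(v, -1)))
Function('d')(r, q) = Mul(-4, r) (Function('d')(r, q) = Mul(Mul(2, r), -2) = Mul(-4, r))
Add(Mul(Function('d')(Function('f')(Function('y')(-4, -3)), -4), -19), 13) = Add(Mul(Mul(-4, Mul(Rational(1, 2), Pow(Mul(2, -3), -1))), -19), 13) = Add(Mul(Mul(-4, Mul(Rational(1, 2), Pow(-6, -1))), -19), 13) = Add(Mul(Mul(-4, Mul(Rational(1, 2), Rational(-1, 6))), -19), 13) = Add(Mul(Mul(-4, Rational(-1, 12)), -19), 13) = Add(Mul(Rational(1, 3), -19), 13) = Add(Rational(-19, 3), 13) = Rational(20, 3)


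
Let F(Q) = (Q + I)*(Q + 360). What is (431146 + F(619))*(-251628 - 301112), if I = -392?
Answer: -361148708460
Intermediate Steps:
F(Q) = (-392 + Q)*(360 + Q) (F(Q) = (Q - 392)*(Q + 360) = (-392 + Q)*(360 + Q))
(431146 + F(619))*(-251628 - 301112) = (431146 + (-141120 + 619**2 - 32*619))*(-251628 - 301112) = (431146 + (-141120 + 383161 - 19808))*(-552740) = (431146 + 222233)*(-552740) = 653379*(-552740) = -361148708460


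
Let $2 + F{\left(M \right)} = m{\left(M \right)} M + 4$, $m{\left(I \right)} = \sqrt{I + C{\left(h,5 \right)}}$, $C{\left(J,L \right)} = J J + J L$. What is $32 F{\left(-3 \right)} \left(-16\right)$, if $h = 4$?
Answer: $-1024 + 1536 \sqrt{33} \approx 7799.6$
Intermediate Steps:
$C{\left(J,L \right)} = J^{2} + J L$
$m{\left(I \right)} = \sqrt{36 + I}$ ($m{\left(I \right)} = \sqrt{I + 4 \left(4 + 5\right)} = \sqrt{I + 4 \cdot 9} = \sqrt{I + 36} = \sqrt{36 + I}$)
$F{\left(M \right)} = 2 + M \sqrt{36 + M}$ ($F{\left(M \right)} = -2 + \left(\sqrt{36 + M} M + 4\right) = -2 + \left(M \sqrt{36 + M} + 4\right) = -2 + \left(4 + M \sqrt{36 + M}\right) = 2 + M \sqrt{36 + M}$)
$32 F{\left(-3 \right)} \left(-16\right) = 32 \left(2 - 3 \sqrt{36 - 3}\right) \left(-16\right) = 32 \left(2 - 3 \sqrt{33}\right) \left(-16\right) = \left(64 - 96 \sqrt{33}\right) \left(-16\right) = -1024 + 1536 \sqrt{33}$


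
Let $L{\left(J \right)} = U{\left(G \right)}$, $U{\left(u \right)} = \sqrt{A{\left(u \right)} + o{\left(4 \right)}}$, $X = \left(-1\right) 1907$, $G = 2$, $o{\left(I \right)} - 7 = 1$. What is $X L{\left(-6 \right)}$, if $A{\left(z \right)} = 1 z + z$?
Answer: $- 3814 \sqrt{3} \approx -6606.0$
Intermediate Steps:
$o{\left(I \right)} = 8$ ($o{\left(I \right)} = 7 + 1 = 8$)
$A{\left(z \right)} = 2 z$ ($A{\left(z \right)} = z + z = 2 z$)
$X = -1907$
$U{\left(u \right)} = \sqrt{8 + 2 u}$ ($U{\left(u \right)} = \sqrt{2 u + 8} = \sqrt{8 + 2 u}$)
$L{\left(J \right)} = 2 \sqrt{3}$ ($L{\left(J \right)} = \sqrt{8 + 2 \cdot 2} = \sqrt{8 + 4} = \sqrt{12} = 2 \sqrt{3}$)
$X L{\left(-6 \right)} = - 1907 \cdot 2 \sqrt{3} = - 3814 \sqrt{3}$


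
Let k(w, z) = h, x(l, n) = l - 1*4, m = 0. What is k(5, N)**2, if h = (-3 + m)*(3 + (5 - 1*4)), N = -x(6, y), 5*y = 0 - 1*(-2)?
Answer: 144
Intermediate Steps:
y = 2/5 (y = (0 - 1*(-2))/5 = (0 + 2)/5 = (1/5)*2 = 2/5 ≈ 0.40000)
x(l, n) = -4 + l (x(l, n) = l - 4 = -4 + l)
N = -2 (N = -(-4 + 6) = -1*2 = -2)
h = -12 (h = (-3 + 0)*(3 + (5 - 1*4)) = -3*(3 + (5 - 4)) = -3*(3 + 1) = -3*4 = -12)
k(w, z) = -12
k(5, N)**2 = (-12)**2 = 144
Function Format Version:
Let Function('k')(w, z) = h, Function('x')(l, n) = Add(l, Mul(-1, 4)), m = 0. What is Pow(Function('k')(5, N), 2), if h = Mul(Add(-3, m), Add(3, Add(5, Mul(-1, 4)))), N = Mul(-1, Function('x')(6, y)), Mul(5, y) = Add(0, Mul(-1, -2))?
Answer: 144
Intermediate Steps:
y = Rational(2, 5) (y = Mul(Rational(1, 5), Add(0, Mul(-1, -2))) = Mul(Rational(1, 5), Add(0, 2)) = Mul(Rational(1, 5), 2) = Rational(2, 5) ≈ 0.40000)
Function('x')(l, n) = Add(-4, l) (Function('x')(l, n) = Add(l, -4) = Add(-4, l))
N = -2 (N = Mul(-1, Add(-4, 6)) = Mul(-1, 2) = -2)
h = -12 (h = Mul(Add(-3, 0), Add(3, Add(5, Mul(-1, 4)))) = Mul(-3, Add(3, Add(5, -4))) = Mul(-3, Add(3, 1)) = Mul(-3, 4) = -12)
Function('k')(w, z) = -12
Pow(Function('k')(5, N), 2) = Pow(-12, 2) = 144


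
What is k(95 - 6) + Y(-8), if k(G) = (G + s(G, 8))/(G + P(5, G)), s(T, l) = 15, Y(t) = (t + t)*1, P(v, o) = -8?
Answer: -1192/81 ≈ -14.716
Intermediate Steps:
Y(t) = 2*t (Y(t) = (2*t)*1 = 2*t)
k(G) = (15 + G)/(-8 + G) (k(G) = (G + 15)/(G - 8) = (15 + G)/(-8 + G))
k(95 - 6) + Y(-8) = (15 + (95 - 6))/(-8 + (95 - 6)) + 2*(-8) = (15 + 89)/(-8 + 89) - 16 = 104/81 - 16 = -1192/81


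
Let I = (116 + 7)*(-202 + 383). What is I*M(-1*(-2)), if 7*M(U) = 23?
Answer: 512049/7 ≈ 73150.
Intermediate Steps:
M(U) = 23/7 (M(U) = (1/7)*23 = 23/7)
I = 22263 (I = 123*181 = 22263)
I*M(-1*(-2)) = 22263*(23/7) = 512049/7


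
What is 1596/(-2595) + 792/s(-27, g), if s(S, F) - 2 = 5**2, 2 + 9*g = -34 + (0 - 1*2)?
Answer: 74524/2595 ≈ 28.718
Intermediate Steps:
g = -38/9 (g = -2/9 + (-34 + (0 - 1*2))/9 = -2/9 + (-34 + (0 - 2))/9 = -2/9 + (-34 - 2)/9 = -2/9 + (1/9)*(-36) = -2/9 - 4 = -38/9 ≈ -4.2222)
s(S, F) = 27 (s(S, F) = 2 + 5**2 = 2 + 25 = 27)
1596/(-2595) + 792/s(-27, g) = 1596/(-2595) + 792/27 = 1596*(-1/2595) + 792*(1/27) = -532/865 + 88/3 = 74524/2595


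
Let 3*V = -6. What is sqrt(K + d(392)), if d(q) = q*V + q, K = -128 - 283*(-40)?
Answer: 60*sqrt(3) ≈ 103.92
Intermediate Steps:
K = 11192 (K = -128 + 11320 = 11192)
V = -2 (V = (1/3)*(-6) = -2)
d(q) = -q (d(q) = q*(-2) + q = -2*q + q = -q)
sqrt(K + d(392)) = sqrt(11192 - 1*392) = sqrt(11192 - 392) = sqrt(10800) = 60*sqrt(3)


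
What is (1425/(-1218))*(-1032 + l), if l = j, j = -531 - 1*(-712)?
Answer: 404225/406 ≈ 995.63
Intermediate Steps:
j = 181 (j = -531 + 712 = 181)
l = 181
(1425/(-1218))*(-1032 + l) = (1425/(-1218))*(-1032 + 181) = (1425*(-1/1218))*(-851) = -475/406*(-851) = 404225/406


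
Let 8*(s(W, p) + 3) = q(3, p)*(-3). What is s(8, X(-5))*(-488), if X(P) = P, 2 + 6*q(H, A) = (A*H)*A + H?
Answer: 3782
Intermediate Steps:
q(H, A) = -⅓ + H/6 + H*A²/6 (q(H, A) = -⅓ + ((A*H)*A + H)/6 = -⅓ + (H*A² + H)/6 = -⅓ + (H + H*A²)/6 = -⅓ + (H/6 + H*A²/6) = -⅓ + H/6 + H*A²/6)
s(W, p) = -49/16 - 3*p²/16 (s(W, p) = -3 + ((-⅓ + (⅙)*3 + (⅙)*3*p²)*(-3))/8 = -3 + ((-⅓ + ½ + p²/2)*(-3))/8 = -3 + ((⅙ + p²/2)*(-3))/8 = -3 + (-½ - 3*p²/2)/8 = -3 + (-1/16 - 3*p²/16) = -49/16 - 3*p²/16)
s(8, X(-5))*(-488) = (-49/16 - 3/16*(-5)²)*(-488) = (-49/16 - 3/16*25)*(-488) = (-49/16 - 75/16)*(-488) = -31/4*(-488) = 3782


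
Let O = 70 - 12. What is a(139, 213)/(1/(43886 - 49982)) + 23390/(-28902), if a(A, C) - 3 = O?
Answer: -5373702751/14451 ≈ -3.7186e+5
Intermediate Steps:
O = 58
a(A, C) = 61 (a(A, C) = 3 + 58 = 61)
a(139, 213)/(1/(43886 - 49982)) + 23390/(-28902) = 61/(1/(43886 - 49982)) + 23390/(-28902) = 61/(1/(-6096)) + 23390*(-1/28902) = 61/(-1/6096) - 11695/14451 = 61*(-6096) - 11695/14451 = -371856 - 11695/14451 = -5373702751/14451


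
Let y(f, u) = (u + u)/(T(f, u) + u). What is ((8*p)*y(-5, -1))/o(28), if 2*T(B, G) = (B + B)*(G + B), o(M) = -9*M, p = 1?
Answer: 4/1827 ≈ 0.0021894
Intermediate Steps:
T(B, G) = B*(B + G) (T(B, G) = ((B + B)*(G + B))/2 = ((2*B)*(B + G))/2 = (2*B*(B + G))/2 = B*(B + G))
y(f, u) = 2*u/(u + f*(f + u)) (y(f, u) = (u + u)/(f*(f + u) + u) = (2*u)/(u + f*(f + u)) = 2*u/(u + f*(f + u)))
((8*p)*y(-5, -1))/o(28) = ((8*1)*(2*(-1)/(-1 - 5*(-5 - 1))))/((-9*28)) = (8*(2*(-1)/(-1 - 5*(-6))))/(-252) = (8*(2*(-1)/(-1 + 30)))*(-1/252) = (8*(2*(-1)/29))*(-1/252) = (8*(2*(-1)*(1/29)))*(-1/252) = (8*(-2/29))*(-1/252) = -16/29*(-1/252) = 4/1827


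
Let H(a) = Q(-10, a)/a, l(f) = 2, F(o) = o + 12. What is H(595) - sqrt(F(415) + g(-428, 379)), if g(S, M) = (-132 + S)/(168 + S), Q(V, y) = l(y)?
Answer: 2/595 - sqrt(72527)/13 ≈ -20.713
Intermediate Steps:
F(o) = 12 + o
Q(V, y) = 2
g(S, M) = (-132 + S)/(168 + S)
H(a) = 2/a
H(595) - sqrt(F(415) + g(-428, 379)) = 2/595 - sqrt((12 + 415) + (-132 - 428)/(168 - 428)) = 2*(1/595) - sqrt(427 - 560/(-260)) = 2/595 - sqrt(427 - 1/260*(-560)) = 2/595 - sqrt(427 + 28/13) = 2/595 - sqrt(5579/13) = 2/595 - sqrt(72527)/13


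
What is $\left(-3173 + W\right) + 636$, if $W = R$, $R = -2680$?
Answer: $-5217$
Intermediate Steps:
$W = -2680$
$\left(-3173 + W\right) + 636 = \left(-3173 - 2680\right) + 636 = -5853 + 636 = -5217$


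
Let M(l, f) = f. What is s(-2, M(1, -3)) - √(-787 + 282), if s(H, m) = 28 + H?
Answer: 26 - I*√505 ≈ 26.0 - 22.472*I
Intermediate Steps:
s(-2, M(1, -3)) - √(-787 + 282) = (28 - 2) - √(-787 + 282) = 26 - √(-505) = 26 - I*√505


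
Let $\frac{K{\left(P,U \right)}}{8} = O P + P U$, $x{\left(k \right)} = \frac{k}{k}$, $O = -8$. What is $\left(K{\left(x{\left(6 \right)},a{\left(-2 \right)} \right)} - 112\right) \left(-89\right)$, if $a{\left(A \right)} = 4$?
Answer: $12816$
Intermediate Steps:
$x{\left(k \right)} = 1$
$K{\left(P,U \right)} = - 64 P + 8 P U$ ($K{\left(P,U \right)} = 8 \left(- 8 P + P U\right) = - 64 P + 8 P U$)
$\left(K{\left(x{\left(6 \right)},a{\left(-2 \right)} \right)} - 112\right) \left(-89\right) = \left(8 \cdot 1 \left(-8 + 4\right) - 112\right) \left(-89\right) = \left(8 \cdot 1 \left(-4\right) - 112\right) \left(-89\right) = \left(-32 - 112\right) \left(-89\right) = \left(-144\right) \left(-89\right) = 12816$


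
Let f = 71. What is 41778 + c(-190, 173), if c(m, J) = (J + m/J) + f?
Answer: 7269616/173 ≈ 42021.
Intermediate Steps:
c(m, J) = 71 + J + m/J (c(m, J) = (J + m/J) + 71 = 71 + J + m/J)
41778 + c(-190, 173) = 41778 + (71 + 173 - 190/173) = 41778 + 42022/173 = 7269616/173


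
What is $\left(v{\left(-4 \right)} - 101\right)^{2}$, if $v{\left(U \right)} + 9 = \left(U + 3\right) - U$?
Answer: $11449$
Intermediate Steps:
$v{\left(U \right)} = -6$ ($v{\left(U \right)} = -9 + \left(\left(U + 3\right) - U\right) = -9 + \left(\left(3 + U\right) - U\right) = -9 + 3 = -6$)
$\left(v{\left(-4 \right)} - 101\right)^{2} = \left(-6 - 101\right)^{2} = \left(-107\right)^{2} = 11449$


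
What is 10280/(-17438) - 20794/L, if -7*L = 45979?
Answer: 1032788142/400890901 ≈ 2.5762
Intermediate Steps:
L = -45979/7 (L = -⅐*45979 = -45979/7 ≈ -6568.4)
10280/(-17438) - 20794/L = 10280/(-17438) - 20794/(-45979/7) = 10280*(-1/17438) - 20794*(-7/45979) = -5140/8719 + 145558/45979 = 1032788142/400890901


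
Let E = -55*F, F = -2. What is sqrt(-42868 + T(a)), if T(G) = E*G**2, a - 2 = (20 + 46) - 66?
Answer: 2*I*sqrt(10607) ≈ 205.98*I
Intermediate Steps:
a = 2 (a = 2 + ((20 + 46) - 66) = 2 + (66 - 66) = 2 + 0 = 2)
E = 110 (E = -55*(-2) = 110)
T(G) = 110*G**2
sqrt(-42868 + T(a)) = sqrt(-42868 + 110*2**2) = sqrt(-42868 + 110*4) = sqrt(-42868 + 440) = sqrt(-42428) = 2*I*sqrt(10607)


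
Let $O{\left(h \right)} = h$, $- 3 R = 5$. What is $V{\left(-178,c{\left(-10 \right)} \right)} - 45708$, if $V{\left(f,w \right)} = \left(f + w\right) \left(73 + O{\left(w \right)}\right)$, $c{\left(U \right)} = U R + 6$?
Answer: $- \frac{545114}{9} \approx -60568.0$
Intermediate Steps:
$R = - \frac{5}{3}$ ($R = \left(- \frac{1}{3}\right) 5 = - \frac{5}{3} \approx -1.6667$)
$c{\left(U \right)} = 6 - \frac{5 U}{3}$ ($c{\left(U \right)} = U \left(- \frac{5}{3}\right) + 6 = - \frac{5 U}{3} + 6 = 6 - \frac{5 U}{3}$)
$V{\left(f,w \right)} = \left(73 + w\right) \left(f + w\right)$ ($V{\left(f,w \right)} = \left(f + w\right) \left(73 + w\right) = \left(73 + w\right) \left(f + w\right)$)
$V{\left(-178,c{\left(-10 \right)} \right)} - 45708 = \left(\left(6 - - \frac{50}{3}\right)^{2} + 73 \left(-178\right) + 73 \left(6 - - \frac{50}{3}\right) - 178 \left(6 - - \frac{50}{3}\right)\right) - 45708 = \left(\left(6 + \frac{50}{3}\right)^{2} - 12994 + 73 \left(6 + \frac{50}{3}\right) - 178 \left(6 + \frac{50}{3}\right)\right) - 45708 = \left(\left(\frac{68}{3}\right)^{2} - 12994 + 73 \cdot \frac{68}{3} - \frac{12104}{3}\right) - 45708 = \left(\frac{4624}{9} - 12994 + \frac{4964}{3} - \frac{12104}{3}\right) - 45708 = - \frac{133742}{9} - 45708 = - \frac{545114}{9}$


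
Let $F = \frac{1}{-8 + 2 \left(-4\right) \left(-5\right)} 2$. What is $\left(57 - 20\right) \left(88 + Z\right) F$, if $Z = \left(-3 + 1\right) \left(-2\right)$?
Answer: $\frac{851}{4} \approx 212.75$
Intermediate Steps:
$Z = 4$ ($Z = \left(-2\right) \left(-2\right) = 4$)
$F = \frac{1}{16}$ ($F = \frac{1}{-8 - -40} \cdot 2 = \frac{1}{-8 + 40} \cdot 2 = \frac{1}{32} \cdot 2 = \frac{1}{16} \approx 0.0625$)
$\left(57 - 20\right) \left(88 + Z\right) F = \left(57 - 20\right) \left(88 + 4\right) \frac{1}{16} = 37 \cdot 92 \cdot \frac{1}{16} = 3404 \cdot \frac{1}{16} = \frac{851}{4}$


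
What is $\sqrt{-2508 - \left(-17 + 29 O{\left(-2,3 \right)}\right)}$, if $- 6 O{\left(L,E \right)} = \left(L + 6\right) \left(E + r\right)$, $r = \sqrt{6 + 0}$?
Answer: $\frac{\sqrt{-21897 + 174 \sqrt{6}}}{3} \approx 48.843 i$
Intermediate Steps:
$r = \sqrt{6} \approx 2.4495$
$O{\left(L,E \right)} = - \frac{\left(6 + L\right) \left(E + \sqrt{6}\right)}{6}$ ($O{\left(L,E \right)} = - \frac{\left(L + 6\right) \left(E + \sqrt{6}\right)}{6} = - \frac{\left(6 + L\right) \left(E + \sqrt{6}\right)}{6}$)
$\sqrt{-2508 - \left(-17 + 29 O{\left(-2,3 \right)}\right)} = \sqrt{-2508 - \left(-17 + 29 \left(\left(-1\right) 3 - \sqrt{6} - \frac{1}{2} \left(-2\right) - - \frac{\sqrt{6}}{3}\right)\right)} = \sqrt{-2508 - \left(-17 + 29 \left(-3 - \sqrt{6} + 1 + \frac{\sqrt{6}}{3}\right)\right)} = \sqrt{-2508 - \left(-17 + 29 \left(-2 - \frac{2 \sqrt{6}}{3}\right)\right)} = \sqrt{-2508 + \left(17 + \left(58 + \frac{58 \sqrt{6}}{3}\right)\right)} = \sqrt{-2508 + \left(75 + \frac{58 \sqrt{6}}{3}\right)} = \sqrt{-2433 + \frac{58 \sqrt{6}}{3}}$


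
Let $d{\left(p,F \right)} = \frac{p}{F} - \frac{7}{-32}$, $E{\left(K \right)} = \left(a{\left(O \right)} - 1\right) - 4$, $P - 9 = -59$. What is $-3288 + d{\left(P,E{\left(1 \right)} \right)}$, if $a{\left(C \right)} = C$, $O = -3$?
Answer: $- \frac{105009}{32} \approx -3281.5$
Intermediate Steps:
$P = -50$ ($P = 9 - 59 = -50$)
$E{\left(K \right)} = -8$ ($E{\left(K \right)} = \left(-3 - 1\right) - 4 = -4 - 4 = -8$)
$d{\left(p,F \right)} = \frac{7}{32} + \frac{p}{F}$ ($d{\left(p,F \right)} = \frac{p}{F} - - \frac{7}{32} = \frac{p}{F} + \frac{7}{32} = \frac{7}{32} + \frac{p}{F}$)
$-3288 + d{\left(P,E{\left(1 \right)} \right)} = -3288 - \left(- \frac{7}{32} + \frac{50}{-8}\right) = -3288 + \left(\frac{7}{32} - - \frac{25}{4}\right) = -3288 + \left(\frac{7}{32} + \frac{25}{4}\right) = -3288 + \frac{207}{32} = - \frac{105009}{32}$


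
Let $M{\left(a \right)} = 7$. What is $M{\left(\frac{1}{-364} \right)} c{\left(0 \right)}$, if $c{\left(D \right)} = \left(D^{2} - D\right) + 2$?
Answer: $14$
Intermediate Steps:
$c{\left(D \right)} = 2 + D^{2} - D$
$M{\left(\frac{1}{-364} \right)} c{\left(0 \right)} = 7 \left(2 + 0^{2} - 0\right) = 7 \left(2 + 0 + 0\right) = 7 \cdot 2 = 14$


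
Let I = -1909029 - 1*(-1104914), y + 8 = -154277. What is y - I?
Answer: 649830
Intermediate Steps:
y = -154285 (y = -8 - 154277 = -154285)
I = -804115 (I = -1909029 + 1104914 = -804115)
y - I = -154285 - 1*(-804115) = -154285 + 804115 = 649830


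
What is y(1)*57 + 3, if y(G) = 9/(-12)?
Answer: -159/4 ≈ -39.750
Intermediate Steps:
y(G) = -¾ (y(G) = 9*(-1/12) = -¾)
y(1)*57 + 3 = -¾*57 + 3 = -171/4 + 3 = -159/4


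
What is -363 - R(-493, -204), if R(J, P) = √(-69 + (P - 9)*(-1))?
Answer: -375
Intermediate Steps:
R(J, P) = √(-60 - P) (R(J, P) = √(-69 + (-9 + P)*(-1)) = √(-69 + (9 - P)) = √(-60 - P))
-363 - R(-493, -204) = -363 - √(-60 - 1*(-204)) = -363 - √(-60 + 204) = -363 - √144 = -363 - 1*12 = -363 - 12 = -375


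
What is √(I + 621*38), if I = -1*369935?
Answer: I*√346337 ≈ 588.5*I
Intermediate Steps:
I = -369935
√(I + 621*38) = √(-369935 + 621*38) = √(-369935 + 23598) = √(-346337) = I*√346337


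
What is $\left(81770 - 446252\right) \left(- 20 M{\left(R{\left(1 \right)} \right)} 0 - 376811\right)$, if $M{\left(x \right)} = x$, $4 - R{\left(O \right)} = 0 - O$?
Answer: $137340826902$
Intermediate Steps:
$R{\left(O \right)} = 4 + O$ ($R{\left(O \right)} = 4 - \left(0 - O\right) = 4 - - O = 4 + O$)
$\left(81770 - 446252\right) \left(- 20 M{\left(R{\left(1 \right)} \right)} 0 - 376811\right) = \left(81770 - 446252\right) \left(- 20 \left(4 + 1\right) 0 - 376811\right) = - 364482 \left(\left(-20\right) 5 \cdot 0 - 376811\right) = - 364482 \left(\left(-100\right) 0 - 376811\right) = - 364482 \left(0 - 376811\right) = \left(-364482\right) \left(-376811\right) = 137340826902$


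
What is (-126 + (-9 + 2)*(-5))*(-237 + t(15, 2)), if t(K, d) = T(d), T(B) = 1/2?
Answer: 43043/2 ≈ 21522.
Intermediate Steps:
T(B) = ½
t(K, d) = ½
(-126 + (-9 + 2)*(-5))*(-237 + t(15, 2)) = (-126 + (-9 + 2)*(-5))*(-237 + ½) = (-126 - 7*(-5))*(-473/2) = (-126 + 35)*(-473/2) = -91*(-473/2) = 43043/2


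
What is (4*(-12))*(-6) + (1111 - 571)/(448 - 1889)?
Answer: 414468/1441 ≈ 287.63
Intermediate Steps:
(4*(-12))*(-6) + (1111 - 571)/(448 - 1889) = -48*(-6) + 540/(-1441) = 288 + 540*(-1/1441) = 288 - 540/1441 = 414468/1441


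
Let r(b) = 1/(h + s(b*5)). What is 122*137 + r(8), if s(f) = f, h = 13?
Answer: 885843/53 ≈ 16714.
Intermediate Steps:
r(b) = 1/(13 + 5*b) (r(b) = 1/(13 + b*5) = 1/(13 + 5*b))
122*137 + r(8) = 122*137 + 1/(13 + 5*8) = 16714 + 1/(13 + 40) = 16714 + 1/53 = 885843/53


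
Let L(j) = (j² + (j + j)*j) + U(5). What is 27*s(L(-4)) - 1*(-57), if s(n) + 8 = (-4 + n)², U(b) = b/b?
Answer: 54516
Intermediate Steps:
U(b) = 1
L(j) = 1 + 3*j² (L(j) = (j² + (j + j)*j) + 1 = (j² + (2*j)*j) + 1 = (j² + 2*j²) + 1 = 3*j² + 1 = 1 + 3*j²)
s(n) = -8 + (-4 + n)²
27*s(L(-4)) - 1*(-57) = 27*(-8 + (-4 + (1 + 3*(-4)²))²) - 1*(-57) = 27*(-8 + (-4 + (1 + 3*16))²) + 57 = 27*(-8 + (-4 + (1 + 48))²) + 57 = 27*(-8 + (-4 + 49)²) + 57 = 27*(-8 + 45²) + 57 = 27*(-8 + 2025) + 57 = 27*2017 + 57 = 54459 + 57 = 54516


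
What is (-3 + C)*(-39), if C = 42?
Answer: -1521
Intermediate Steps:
(-3 + C)*(-39) = (-3 + 42)*(-39) = 39*(-39) = -1521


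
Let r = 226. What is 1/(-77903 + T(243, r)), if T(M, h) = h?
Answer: -1/77677 ≈ -1.2874e-5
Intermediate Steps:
1/(-77903 + T(243, r)) = 1/(-77903 + 226) = 1/(-77677) = -1/77677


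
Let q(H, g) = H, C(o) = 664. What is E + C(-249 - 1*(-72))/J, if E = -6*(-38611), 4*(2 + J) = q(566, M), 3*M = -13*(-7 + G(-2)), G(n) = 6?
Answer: 64636142/279 ≈ 2.3167e+5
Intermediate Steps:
M = 13/3 (M = (-13*(-7 + 6))/3 = (-13*(-1))/3 = (⅓)*13 = 13/3 ≈ 4.3333)
J = 279/2 (J = -2 + (¼)*566 = -2 + 283/2 = 279/2 ≈ 139.50)
E = 231666
E + C(-249 - 1*(-72))/J = 231666 + 664/(279/2) = 231666 + 664*(2/279) = 231666 + 1328/279 = 64636142/279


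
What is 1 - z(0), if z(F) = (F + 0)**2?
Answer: 1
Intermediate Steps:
z(F) = F**2
1 - z(0) = 1 - 1*0**2 = 1 - 1*0 = 1 + 0 = 1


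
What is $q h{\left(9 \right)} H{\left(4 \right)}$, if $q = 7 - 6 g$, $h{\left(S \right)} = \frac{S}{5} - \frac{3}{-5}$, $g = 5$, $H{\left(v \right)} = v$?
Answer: $- \frac{1104}{5} \approx -220.8$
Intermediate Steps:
$h{\left(S \right)} = \frac{3}{5} + \frac{S}{5}$ ($h{\left(S \right)} = S \frac{1}{5} - - \frac{3}{5} = \frac{S}{5} + \frac{3}{5} = \frac{3}{5} + \frac{S}{5}$)
$q = -23$ ($q = 7 - 30 = -23$)
$q h{\left(9 \right)} H{\left(4 \right)} = - 23 \left(\frac{3}{5} + \frac{1}{5} \cdot 9\right) 4 = - 23 \left(\frac{3}{5} + \frac{9}{5}\right) 4 = - 23 \cdot \frac{12}{5} \cdot 4 = \left(-23\right) \frac{48}{5} = - \frac{1104}{5}$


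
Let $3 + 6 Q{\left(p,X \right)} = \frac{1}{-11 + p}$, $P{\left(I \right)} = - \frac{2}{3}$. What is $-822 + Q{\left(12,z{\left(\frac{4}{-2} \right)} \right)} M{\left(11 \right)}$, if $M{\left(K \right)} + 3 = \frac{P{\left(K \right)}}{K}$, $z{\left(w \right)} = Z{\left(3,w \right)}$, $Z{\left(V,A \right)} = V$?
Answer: $- \frac{81277}{99} \approx -820.98$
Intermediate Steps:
$P{\left(I \right)} = - \frac{2}{3}$ ($P{\left(I \right)} = \left(-2\right) \frac{1}{3} = - \frac{2}{3}$)
$z{\left(w \right)} = 3$
$Q{\left(p,X \right)} = - \frac{1}{2} + \frac{1}{6 \left(-11 + p\right)}$
$M{\left(K \right)} = -3 - \frac{2}{3 K}$
$-822 + Q{\left(12,z{\left(\frac{4}{-2} \right)} \right)} M{\left(11 \right)} = -822 + \frac{34 - 36}{6 \left(-11 + 12\right)} \left(-3 - \frac{2}{3 \cdot 11}\right) = -822 + \frac{34 - 36}{6 \cdot 1} \left(-3 - \frac{2}{33}\right) = -822 + \frac{1}{6} \cdot 1 \left(-2\right) \left(-3 - \frac{2}{33}\right) = -822 - - \frac{101}{99} = -822 + \frac{101}{99} = - \frac{81277}{99}$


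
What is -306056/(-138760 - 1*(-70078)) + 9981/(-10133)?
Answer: 1207875203/347977353 ≈ 3.4711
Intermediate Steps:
-306056/(-138760 - 1*(-70078)) + 9981/(-10133) = -306056/(-138760 + 70078) + 9981*(-1/10133) = -306056/(-68682) - 9981/10133 = -306056*(-1/68682) - 9981/10133 = 153028/34341 - 9981/10133 = 1207875203/347977353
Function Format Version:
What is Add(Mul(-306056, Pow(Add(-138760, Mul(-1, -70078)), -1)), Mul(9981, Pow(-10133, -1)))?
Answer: Rational(1207875203, 347977353) ≈ 3.4711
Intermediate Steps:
Add(Mul(-306056, Pow(Add(-138760, Mul(-1, -70078)), -1)), Mul(9981, Pow(-10133, -1))) = Add(Mul(-306056, Pow(Add(-138760, 70078), -1)), Mul(9981, Rational(-1, 10133))) = Add(Mul(-306056, Pow(-68682, -1)), Rational(-9981, 10133)) = Add(Mul(-306056, Rational(-1, 68682)), Rational(-9981, 10133)) = Add(Rational(153028, 34341), Rational(-9981, 10133)) = Rational(1207875203, 347977353)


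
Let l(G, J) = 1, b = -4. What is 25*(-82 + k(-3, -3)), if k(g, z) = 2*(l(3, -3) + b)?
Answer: -2200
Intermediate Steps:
k(g, z) = -6 (k(g, z) = 2*(1 - 4) = 2*(-3) = -6)
25*(-82 + k(-3, -3)) = 25*(-82 - 6) = 25*(-88) = -2200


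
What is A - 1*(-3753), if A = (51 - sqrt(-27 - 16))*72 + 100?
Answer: 7525 - 72*I*sqrt(43) ≈ 7525.0 - 472.14*I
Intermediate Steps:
A = 3772 - 72*I*sqrt(43) (A = (51 - sqrt(-43))*72 + 100 = (51 - I*sqrt(43))*72 + 100 = (3672 - 72*I*sqrt(43)) + 100 = 3772 - 72*I*sqrt(43) ≈ 3772.0 - 472.14*I)
A - 1*(-3753) = (3772 - 72*I*sqrt(43)) - 1*(-3753) = (3772 - 72*I*sqrt(43)) + 3753 = 7525 - 72*I*sqrt(43)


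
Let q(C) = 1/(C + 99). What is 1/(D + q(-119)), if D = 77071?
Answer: 20/1541419 ≈ 1.2975e-5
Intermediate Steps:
q(C) = 1/(99 + C)
1/(D + q(-119)) = 1/(77071 + 1/(99 - 119)) = 1/(77071 + 1/(-20)) = 1/(77071 - 1/20) = 1/(1541419/20) = 20/1541419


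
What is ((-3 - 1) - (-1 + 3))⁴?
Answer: 1296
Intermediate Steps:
((-3 - 1) - (-1 + 3))⁴ = (-4 - 1*2)⁴ = (-4 - 2)⁴ = (-6)⁴ = 1296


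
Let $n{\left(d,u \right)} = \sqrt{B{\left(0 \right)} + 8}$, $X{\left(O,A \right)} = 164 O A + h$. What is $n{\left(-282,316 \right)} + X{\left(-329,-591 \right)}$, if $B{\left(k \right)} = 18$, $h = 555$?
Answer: $31888551 + \sqrt{26} \approx 3.1889 \cdot 10^{7}$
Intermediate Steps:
$X{\left(O,A \right)} = 555 + 164 A O$ ($X{\left(O,A \right)} = 164 O A + 555 = 164 A O + 555 = 555 + 164 A O$)
$n{\left(d,u \right)} = \sqrt{26}$ ($n{\left(d,u \right)} = \sqrt{18 + 8} = \sqrt{26}$)
$n{\left(-282,316 \right)} + X{\left(-329,-591 \right)} = \sqrt{26} + \left(555 + 164 \left(-591\right) \left(-329\right)\right) = \sqrt{26} + \left(555 + 31887996\right) = \sqrt{26} + 31888551 = 31888551 + \sqrt{26}$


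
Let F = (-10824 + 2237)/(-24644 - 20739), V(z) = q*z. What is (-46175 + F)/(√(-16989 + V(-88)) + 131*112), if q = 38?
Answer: -10248643566112/3256803845737 + 698517146*I*√20333/3256803845737 ≈ -3.1468 + 0.030583*I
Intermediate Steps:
V(z) = 38*z
F = 8587/45383 (F = -8587/(-45383) = -8587*(-1/45383) = 8587/45383 ≈ 0.18921)
(-46175 + F)/(√(-16989 + V(-88)) + 131*112) = (-46175 + 8587/45383)/(√(-16989 + 38*(-88)) + 131*112) = -2095551438/(45383*(√(-16989 - 3344) + 14672)) = -2095551438/(45383*(√(-20333) + 14672)) = -2095551438/(45383*(I*√20333 + 14672)) = -2095551438/(45383*(14672 + I*√20333))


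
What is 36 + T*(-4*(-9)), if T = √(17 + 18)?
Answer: 36 + 36*√35 ≈ 248.98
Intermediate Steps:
T = √35 ≈ 5.9161
36 + T*(-4*(-9)) = 36 + √35*(-4*(-9)) = 36 + √35*36 = 36 + 36*√35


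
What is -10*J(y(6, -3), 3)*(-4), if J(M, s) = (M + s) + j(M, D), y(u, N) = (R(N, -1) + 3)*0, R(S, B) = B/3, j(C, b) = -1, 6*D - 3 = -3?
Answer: 80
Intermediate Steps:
D = 0 (D = ½ + (⅙)*(-3) = ½ - ½ = 0)
R(S, B) = B/3 (R(S, B) = B*(⅓) = B/3)
y(u, N) = 0 (y(u, N) = ((⅓)*(-1) + 3)*0 = (-⅓ + 3)*0 = (8/3)*0 = 0)
J(M, s) = -1 + M + s (J(M, s) = (M + s) - 1 = -1 + M + s)
-10*J(y(6, -3), 3)*(-4) = -10*(-1 + 0 + 3)*(-4) = -10*2*(-4) = -20*(-4) = -1*(-80) = 80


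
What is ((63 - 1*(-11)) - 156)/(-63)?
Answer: 82/63 ≈ 1.3016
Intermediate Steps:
((63 - 1*(-11)) - 156)/(-63) = ((63 + 11) - 156)*(-1/63) = (74 - 156)*(-1/63) = -82*(-1/63) = 82/63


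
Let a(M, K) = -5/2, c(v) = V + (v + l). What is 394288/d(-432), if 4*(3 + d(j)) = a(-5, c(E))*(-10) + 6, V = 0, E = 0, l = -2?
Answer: 83008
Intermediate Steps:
c(v) = -2 + v (c(v) = 0 + (v - 2) = 0 + (-2 + v) = -2 + v)
a(M, K) = -5/2 (a(M, K) = -5*½ = -5/2)
d(j) = 19/4 (d(j) = -3 + (-5/2*(-10) + 6)/4 = -3 + (25 + 6)/4 = -3 + (¼)*31 = -3 + 31/4 = 19/4)
394288/d(-432) = 394288/(19/4) = 394288*(4/19) = 83008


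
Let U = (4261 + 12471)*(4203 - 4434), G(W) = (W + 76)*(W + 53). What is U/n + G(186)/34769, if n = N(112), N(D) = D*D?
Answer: -97376023/317888 ≈ -306.32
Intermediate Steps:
G(W) = (53 + W)*(76 + W) (G(W) = (76 + W)*(53 + W) = (53 + W)*(76 + W))
N(D) = D²
n = 12544 (n = 112² = 12544)
U = -3865092 (U = 16732*(-231) = -3865092)
U/n + G(186)/34769 = -3865092/12544 + (4028 + 186² + 129*186)/34769 = -3865092*1/12544 + (4028 + 34596 + 23994)*(1/34769) = -138039/448 + 62618*(1/34769) = -138039/448 + 62618/34769 = -97376023/317888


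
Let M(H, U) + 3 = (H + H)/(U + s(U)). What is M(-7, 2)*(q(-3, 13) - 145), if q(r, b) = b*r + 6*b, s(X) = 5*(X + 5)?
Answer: 13250/37 ≈ 358.11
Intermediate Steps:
s(X) = 25 + 5*X (s(X) = 5*(5 + X) = 25 + 5*X)
q(r, b) = 6*b + b*r
M(H, U) = -3 + 2*H/(25 + 6*U) (M(H, U) = -3 + (H + H)/(U + (25 + 5*U)) = -3 + (2*H)/(25 + 6*U) = -3 + 2*H/(25 + 6*U))
M(-7, 2)*(q(-3, 13) - 145) = ((-75 - 18*2 + 2*(-7))/(25 + 6*2))*(13*(6 - 3) - 145) = ((-75 - 36 - 14)/(25 + 12))*(13*3 - 145) = (-125/37)*(39 - 145) = ((1/37)*(-125))*(-106) = -125/37*(-106) = 13250/37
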